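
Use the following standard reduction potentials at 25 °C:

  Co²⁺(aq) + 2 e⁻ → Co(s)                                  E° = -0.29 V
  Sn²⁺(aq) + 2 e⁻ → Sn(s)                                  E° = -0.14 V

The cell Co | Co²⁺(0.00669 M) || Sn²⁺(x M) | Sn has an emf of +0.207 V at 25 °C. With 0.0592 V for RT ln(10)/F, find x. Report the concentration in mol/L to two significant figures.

Sn²⁺/Sn is the cathode, Co²⁺/Co the anode: E°cell = +0.15 V, n = 2.
Overall reaction: Sn²⁺(aq) + Co(s) → Sn(s) + Co²⁺(aq); Q = [Co²⁺]^1/[Sn²⁺]^1.
From E = E° − (0.0592/n) log Q: log Q = (E° − E)·n/0.0592 = (+0.15 − (+0.207))·2/0.0592 = -1.9257.
So 1·log[Sn²⁺] = 1·log(0.00669) − log Q = -2.1746 − (-1.9257) = -0.2489; [Sn²⁺] = 10^(-0.2489) ≈ 0.56 M.

0.56 M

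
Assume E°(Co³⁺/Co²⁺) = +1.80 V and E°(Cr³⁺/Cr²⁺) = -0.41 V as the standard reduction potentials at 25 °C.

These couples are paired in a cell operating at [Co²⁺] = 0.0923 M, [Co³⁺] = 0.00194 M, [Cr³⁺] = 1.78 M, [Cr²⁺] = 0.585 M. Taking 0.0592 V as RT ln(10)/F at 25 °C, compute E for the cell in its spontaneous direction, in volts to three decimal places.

Co³⁺/Co²⁺ is the cathode (higher E°), Cr³⁺/Cr²⁺ the anode: E°cell = +1.80 − (-0.41) = +2.21 V, n = 1.
Overall: Co³⁺(aq) + Cr²⁺(aq) → Co²⁺(aq) + Cr³⁺(aq)
Q = [Co²⁺]·[Cr³⁺] / ([Co³⁺]·[Cr²⁺]); log Q = 2.161.
E = E° − (0.0592/n) log Q = +2.21 − (0.0592/1)(2.161) = +2.082 V.

+2.082 V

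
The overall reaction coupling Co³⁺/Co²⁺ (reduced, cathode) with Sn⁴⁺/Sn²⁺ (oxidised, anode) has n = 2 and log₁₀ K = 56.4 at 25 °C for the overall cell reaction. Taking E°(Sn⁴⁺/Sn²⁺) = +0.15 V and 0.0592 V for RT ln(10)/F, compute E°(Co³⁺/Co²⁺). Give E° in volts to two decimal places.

+1.82 V

E°cell = (0.0592/n)·log K = (0.0592/2)(56.4) = +1.669 V.
Since Co³⁺/Co²⁺ is the cathode and Sn⁴⁺/Sn²⁺ the anode, E°cell = E°(Co³⁺/Co²⁺) − E°(Sn⁴⁺/Sn²⁺).
So E°(Co³⁺/Co²⁺) = E°cell + E°(Sn⁴⁺/Sn²⁺) = +1.669 + (+0.15) = +1.82 V.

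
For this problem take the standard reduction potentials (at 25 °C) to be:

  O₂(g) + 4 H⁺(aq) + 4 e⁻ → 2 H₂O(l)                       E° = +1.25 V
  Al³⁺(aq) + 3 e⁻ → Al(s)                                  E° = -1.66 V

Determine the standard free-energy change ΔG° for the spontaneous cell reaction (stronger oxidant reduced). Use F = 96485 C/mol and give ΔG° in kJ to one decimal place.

-3369.3 kJ

O₂/H₂O (E° = +1.25 V) is the cathode; Al³⁺/Al (E° = -1.66 V) is the anode, so E°cell = +2.91 V.
Balancing electrons gives n = 12 (lcm of 4 and 3).
ΔG° = −nFE° = −(12)(96485)(+2.91) = -3,369,256 J = -3369.3 kJ.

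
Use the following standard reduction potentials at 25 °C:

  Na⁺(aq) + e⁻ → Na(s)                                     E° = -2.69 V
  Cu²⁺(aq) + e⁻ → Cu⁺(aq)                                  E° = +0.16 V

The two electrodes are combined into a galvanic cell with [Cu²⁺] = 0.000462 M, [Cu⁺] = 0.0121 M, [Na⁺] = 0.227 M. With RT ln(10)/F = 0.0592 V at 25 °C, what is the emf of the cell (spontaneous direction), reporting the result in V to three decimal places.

Cu²⁺/Cu⁺ is the cathode (higher E°), Na⁺/Na the anode: E°cell = +0.16 − (-2.69) = +2.85 V, n = 1.
Overall: Cu²⁺(aq) + Na(s) → Cu⁺(aq) + Na⁺(aq)
Q = [Cu⁺]·[Na⁺] / ([Cu²⁺]); log Q = 0.774.
E = E° − (0.0592/n) log Q = +2.85 − (0.0592/1)(0.774) = +2.804 V.

+2.804 V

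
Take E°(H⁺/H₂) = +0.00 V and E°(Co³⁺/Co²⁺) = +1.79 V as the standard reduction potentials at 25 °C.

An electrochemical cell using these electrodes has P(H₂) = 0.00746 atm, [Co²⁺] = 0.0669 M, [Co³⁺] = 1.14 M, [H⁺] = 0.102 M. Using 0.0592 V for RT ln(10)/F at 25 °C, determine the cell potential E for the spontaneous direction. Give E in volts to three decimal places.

+1.859 V

Co³⁺/Co²⁺ is the cathode (higher E°), H⁺/H₂ the anode: E°cell = +1.79 − (+0.00) = +1.79 V, n = 2.
Overall: 2 Co³⁺(aq) + H₂(g) → 2 Co²⁺(aq) + 2 H⁺(aq)
Q = [Co²⁺]^2·[H⁺]^2 / ([Co³⁺]^2·P(H₂)); log Q = -2.318.
E = E° − (0.0592/n) log Q = +1.79 − (0.0592/2)(-2.318) = +1.859 V.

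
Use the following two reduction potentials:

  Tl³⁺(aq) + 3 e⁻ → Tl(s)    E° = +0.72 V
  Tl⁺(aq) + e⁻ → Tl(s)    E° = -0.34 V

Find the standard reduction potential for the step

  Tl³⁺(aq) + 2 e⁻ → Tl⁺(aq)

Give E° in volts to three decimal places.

+1.250 V

Sequential free energies add, so n₃E°₃ = n₁E°₁ + n₂E°₂.
With n₃ = 3, and the known step contributing 1×(-0.34) V, the unknown satisfies 2·E° = 3×(+0.72) − 1×(-0.34) = +2.500.
E° = +2.500 / 2 = +1.250 V.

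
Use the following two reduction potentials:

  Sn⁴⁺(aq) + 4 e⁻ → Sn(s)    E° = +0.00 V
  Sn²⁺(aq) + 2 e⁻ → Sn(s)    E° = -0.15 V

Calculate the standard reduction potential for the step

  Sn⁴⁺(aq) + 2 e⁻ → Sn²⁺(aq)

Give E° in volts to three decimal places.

Sequential free energies add, so n₃E°₃ = n₁E°₁ + n₂E°₂.
With n₃ = 4, and the known step contributing 2×(-0.15) V, the unknown satisfies 2·E° = 4×(+0.00) − 2×(-0.15) = +0.300.
E° = +0.300 / 2 = +0.150 V.

+0.150 V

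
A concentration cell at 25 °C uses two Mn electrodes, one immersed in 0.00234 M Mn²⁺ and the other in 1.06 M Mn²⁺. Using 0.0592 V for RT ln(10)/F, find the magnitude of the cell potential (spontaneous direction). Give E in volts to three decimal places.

For a concentration cell E°cell = 0. The 1.06 M side is the cathode (reduction is favoured where [Mn²⁺] is higher).
With n = 2, E = −(0.0592/2) log([Mn²⁺]ₐₙ/[Mn²⁺]꜀ₐₜ) = −(0.0592/2) log(0.00234/1.06) = −(0.0592/2)(-2.656) = +0.079 V.

+0.079 V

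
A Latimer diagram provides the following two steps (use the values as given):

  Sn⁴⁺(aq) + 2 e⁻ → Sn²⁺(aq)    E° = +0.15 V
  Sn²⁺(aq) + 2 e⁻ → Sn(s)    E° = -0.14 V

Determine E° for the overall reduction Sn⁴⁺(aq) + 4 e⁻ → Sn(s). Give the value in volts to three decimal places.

+0.005 V

Standard free energies of sequential steps add: ΔG°₃ = ΔG°₁ + ΔG°₂, so n₃E°₃ = n₁E°₁ + n₂E°₂.
E°₃ = (2×+0.15 + 2×-0.14) / 4 = (+0.020) / 4 = +0.005 V.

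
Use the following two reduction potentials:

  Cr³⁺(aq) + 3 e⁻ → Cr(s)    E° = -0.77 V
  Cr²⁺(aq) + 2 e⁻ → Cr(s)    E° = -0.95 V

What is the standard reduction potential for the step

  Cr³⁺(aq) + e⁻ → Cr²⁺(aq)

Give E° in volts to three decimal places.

Sequential free energies add, so n₃E°₃ = n₁E°₁ + n₂E°₂.
With n₃ = 3, and the known step contributing 2×(-0.95) V, the unknown satisfies 1·E° = 3×(-0.77) − 2×(-0.95) = -0.410.
E° = -0.410 / 1 = -0.410 V.

-0.410 V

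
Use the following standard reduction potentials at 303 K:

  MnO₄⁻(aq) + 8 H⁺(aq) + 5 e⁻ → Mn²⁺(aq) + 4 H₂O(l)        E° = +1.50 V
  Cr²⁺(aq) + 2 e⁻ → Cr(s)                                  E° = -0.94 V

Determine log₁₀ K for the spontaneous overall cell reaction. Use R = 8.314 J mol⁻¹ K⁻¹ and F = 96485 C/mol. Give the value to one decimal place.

405.9

Cathode: MnO₄⁻/Mn²⁺; anode: Cr²⁺/Cr. E°cell = (+1.50) − (-0.94) = +2.44 V, with n = 10.
ΔG° = −nFE° = −RT ln K, so ln K = nFE°/(RT) = (10)(96485)(+2.44) / ((8.314)(303)) = 934.538.
log₁₀ K = 934.538 / ln 10 = 405.9.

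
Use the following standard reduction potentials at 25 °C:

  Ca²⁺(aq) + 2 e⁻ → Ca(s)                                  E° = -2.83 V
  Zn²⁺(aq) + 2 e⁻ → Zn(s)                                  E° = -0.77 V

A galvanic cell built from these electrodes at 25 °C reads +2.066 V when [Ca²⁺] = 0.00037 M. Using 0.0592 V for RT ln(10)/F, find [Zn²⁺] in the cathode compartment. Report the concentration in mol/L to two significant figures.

Zn²⁺/Zn is the cathode, Ca²⁺/Ca the anode: E°cell = +2.06 V, n = 2.
Overall reaction: Zn²⁺(aq) + Ca(s) → Zn(s) + Ca²⁺(aq); Q = [Ca²⁺]^1/[Zn²⁺]^1.
From E = E° − (0.0592/n) log Q: log Q = (E° − E)·n/0.0592 = (+2.06 − (+2.066))·2/0.0592 = -0.2027.
So 1·log[Zn²⁺] = 1·log(0.00037) − log Q = -3.4318 − (-0.2027) = -3.2291; [Zn²⁺] = 10^(-3.2291) ≈ 0.00059 M.

0.00059 M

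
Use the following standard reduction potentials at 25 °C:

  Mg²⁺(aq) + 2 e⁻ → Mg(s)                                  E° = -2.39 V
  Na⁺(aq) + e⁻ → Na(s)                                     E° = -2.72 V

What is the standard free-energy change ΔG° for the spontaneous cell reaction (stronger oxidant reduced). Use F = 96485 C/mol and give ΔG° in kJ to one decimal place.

Mg²⁺/Mg (E° = -2.39 V) is the cathode; Na⁺/Na (E° = -2.72 V) is the anode, so E°cell = +0.33 V.
Balancing electrons gives n = 2 (lcm of 2 and 1).
ΔG° = −nFE° = −(2)(96485)(+0.33) = -63,680 J = -63.7 kJ.

-63.7 kJ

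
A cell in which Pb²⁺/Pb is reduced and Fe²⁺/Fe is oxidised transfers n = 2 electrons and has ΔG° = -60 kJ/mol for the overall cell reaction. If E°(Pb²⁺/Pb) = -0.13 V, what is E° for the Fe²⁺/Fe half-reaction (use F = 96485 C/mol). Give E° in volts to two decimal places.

E°cell = −ΔG°/(nF) = −(-60×10³)/((2)(96485)) = +0.311 V.
Since Pb²⁺/Pb is the cathode and Fe²⁺/Fe the anode, E°cell = E°(Pb²⁺/Pb) − E°(Fe²⁺/Fe).
So E°(Fe²⁺/Fe) = E°(Pb²⁺/Pb) − E°cell = (-0.13) − (+0.311) = -0.44 V.

-0.44 V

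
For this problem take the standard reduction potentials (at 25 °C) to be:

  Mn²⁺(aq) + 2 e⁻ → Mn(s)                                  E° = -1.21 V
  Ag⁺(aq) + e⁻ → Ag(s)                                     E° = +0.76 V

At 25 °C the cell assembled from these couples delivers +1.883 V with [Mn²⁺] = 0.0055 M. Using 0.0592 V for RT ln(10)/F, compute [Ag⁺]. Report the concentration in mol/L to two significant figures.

Ag⁺/Ag is the cathode, Mn²⁺/Mn the anode: E°cell = +1.97 V, n = 2.
Overall reaction: 2 Ag⁺(aq) + Mn(s) → 2 Ag(s) + Mn²⁺(aq); Q = [Mn²⁺]^1/[Ag⁺]^2.
From E = E° − (0.0592/n) log Q: log Q = (E° − E)·n/0.0592 = (+1.97 − (+1.883))·2/0.0592 = 2.9392.
So 2·log[Ag⁺] = 1·log(0.0055) − log Q = -2.2596 − (2.9392) = -5.1988; log[Ag⁺] = -5.1988 / 2 = -2.5994; [Ag⁺] = 10^(-2.5994) ≈ 0.0025 M.

0.0025 M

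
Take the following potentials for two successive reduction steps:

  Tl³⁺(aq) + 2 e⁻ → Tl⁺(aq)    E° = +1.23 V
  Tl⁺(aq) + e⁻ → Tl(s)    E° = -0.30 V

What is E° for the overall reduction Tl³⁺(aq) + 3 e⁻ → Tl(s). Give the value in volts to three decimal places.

Standard free energies of sequential steps add: ΔG°₃ = ΔG°₁ + ΔG°₂, so n₃E°₃ = n₁E°₁ + n₂E°₂.
E°₃ = (2×+1.23 + 1×-0.30) / 3 = (+2.160) / 3 = +0.720 V.

+0.720 V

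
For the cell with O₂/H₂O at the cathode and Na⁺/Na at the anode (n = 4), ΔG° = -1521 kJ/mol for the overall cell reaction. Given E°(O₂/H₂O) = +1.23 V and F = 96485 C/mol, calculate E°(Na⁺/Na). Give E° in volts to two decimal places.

E°cell = −ΔG°/(nF) = −(-1521×10³)/((4)(96485)) = +3.941 V.
Since O₂/H₂O is the cathode and Na⁺/Na the anode, E°cell = E°(O₂/H₂O) − E°(Na⁺/Na).
So E°(Na⁺/Na) = E°(O₂/H₂O) − E°cell = (+1.23) − (+3.941) = -2.71 V.

-2.71 V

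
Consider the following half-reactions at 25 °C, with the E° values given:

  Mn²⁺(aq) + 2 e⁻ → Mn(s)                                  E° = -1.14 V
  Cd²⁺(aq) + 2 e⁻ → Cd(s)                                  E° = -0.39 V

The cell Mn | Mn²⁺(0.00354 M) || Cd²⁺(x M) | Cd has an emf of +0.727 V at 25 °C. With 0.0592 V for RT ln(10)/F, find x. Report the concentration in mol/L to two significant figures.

Cd²⁺/Cd is the cathode, Mn²⁺/Mn the anode: E°cell = +0.75 V, n = 2.
Overall reaction: Cd²⁺(aq) + Mn(s) → Cd(s) + Mn²⁺(aq); Q = [Mn²⁺]^1/[Cd²⁺]^1.
From E = E° − (0.0592/n) log Q: log Q = (E° − E)·n/0.0592 = (+0.75 − (+0.727))·2/0.0592 = 0.7770.
So 1·log[Cd²⁺] = 1·log(0.00354) − log Q = -2.4510 − (0.7770) = -3.2280; [Cd²⁺] = 10^(-3.2280) ≈ 0.00059 M.

0.00059 M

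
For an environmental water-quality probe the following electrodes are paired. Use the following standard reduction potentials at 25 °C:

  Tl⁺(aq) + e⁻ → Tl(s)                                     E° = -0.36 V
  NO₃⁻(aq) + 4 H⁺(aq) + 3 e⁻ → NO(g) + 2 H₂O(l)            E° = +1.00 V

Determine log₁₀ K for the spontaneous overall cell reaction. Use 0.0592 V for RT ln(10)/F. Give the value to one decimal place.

Cathode: NO₃⁻/NO; anode: Tl⁺/Tl. E°cell = +1.36 V, n = 3.
log K = nE°cell / 0.0592 = (3)(+1.36) / 0.0592 = 68.9.

68.9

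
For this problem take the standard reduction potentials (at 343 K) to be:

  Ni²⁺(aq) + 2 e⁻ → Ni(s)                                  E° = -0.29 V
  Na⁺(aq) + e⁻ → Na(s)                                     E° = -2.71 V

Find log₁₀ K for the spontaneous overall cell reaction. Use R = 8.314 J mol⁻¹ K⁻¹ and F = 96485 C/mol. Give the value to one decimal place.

71.1

Cathode: Ni²⁺/Ni; anode: Na⁺/Na. E°cell = (-0.29) − (-2.71) = +2.42 V, with n = 2.
ΔG° = −nFE° = −RT ln K, so ln K = nFE°/(RT) = (2)(96485)(+2.42) / ((8.314)(343)) = 163.757.
log₁₀ K = 163.757 / ln 10 = 71.1.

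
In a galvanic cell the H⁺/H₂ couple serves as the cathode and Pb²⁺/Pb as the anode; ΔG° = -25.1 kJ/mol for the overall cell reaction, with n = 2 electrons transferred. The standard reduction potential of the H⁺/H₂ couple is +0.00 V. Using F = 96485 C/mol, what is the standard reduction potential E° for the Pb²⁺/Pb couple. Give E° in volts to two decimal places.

E°cell = −ΔG°/(nF) = −(-25.1×10³)/((2)(96485)) = +0.130 V.
Since H⁺/H₂ is the cathode and Pb²⁺/Pb the anode, E°cell = E°(H⁺/H₂) − E°(Pb²⁺/Pb).
So E°(Pb²⁺/Pb) = E°(H⁺/H₂) − E°cell = (+0.00) − (+0.130) = -0.13 V.

-0.13 V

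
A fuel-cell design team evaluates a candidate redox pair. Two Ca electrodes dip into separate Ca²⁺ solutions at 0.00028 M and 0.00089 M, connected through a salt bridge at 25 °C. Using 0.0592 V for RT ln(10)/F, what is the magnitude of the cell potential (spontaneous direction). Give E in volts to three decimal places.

+0.015 V

For a concentration cell E°cell = 0. The 0.00089 M side is the cathode (reduction is favoured where [Ca²⁺] is higher).
With n = 2, E = −(0.0592/2) log([Ca²⁺]ₐₙ/[Ca²⁺]꜀ₐₜ) = −(0.0592/2) log(0.00028/0.00089) = −(0.0592/2)(-0.502) = +0.015 V.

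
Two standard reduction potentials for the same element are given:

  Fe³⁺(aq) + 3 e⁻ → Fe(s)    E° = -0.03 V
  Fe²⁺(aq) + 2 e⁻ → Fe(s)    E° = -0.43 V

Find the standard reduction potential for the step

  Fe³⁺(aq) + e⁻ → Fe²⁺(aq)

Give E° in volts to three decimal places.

+0.770 V

Sequential free energies add, so n₃E°₃ = n₁E°₁ + n₂E°₂.
With n₃ = 3, and the known step contributing 2×(-0.43) V, the unknown satisfies 1·E° = 3×(-0.03) − 2×(-0.43) = +0.770.
E° = +0.770 / 1 = +0.770 V.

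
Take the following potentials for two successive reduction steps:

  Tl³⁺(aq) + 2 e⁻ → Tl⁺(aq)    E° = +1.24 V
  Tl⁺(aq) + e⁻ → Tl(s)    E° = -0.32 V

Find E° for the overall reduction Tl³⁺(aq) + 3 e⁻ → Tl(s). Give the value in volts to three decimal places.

Since ΔG° = −nFE° is additive over sequential reductions, n₃E°₃ = n₁E°₁ + n₂E°₂.
E°₃ = (2×+1.24 + 1×-0.32) / 3 = (+2.160) / 3 = +0.720 V.

+0.720 V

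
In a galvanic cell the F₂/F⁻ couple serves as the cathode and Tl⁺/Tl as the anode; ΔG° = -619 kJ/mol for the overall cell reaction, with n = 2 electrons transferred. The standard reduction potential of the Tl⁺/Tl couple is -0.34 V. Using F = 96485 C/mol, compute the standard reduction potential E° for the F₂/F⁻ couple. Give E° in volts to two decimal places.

E°cell = −ΔG°/(nF) = −(-619×10³)/((2)(96485)) = +3.208 V.
Since F₂/F⁻ is the cathode and Tl⁺/Tl the anode, E°cell = E°(F₂/F⁻) − E°(Tl⁺/Tl).
So E°(F₂/F⁻) = E°cell + E°(Tl⁺/Tl) = +3.208 + (-0.34) = +2.87 V.

+2.87 V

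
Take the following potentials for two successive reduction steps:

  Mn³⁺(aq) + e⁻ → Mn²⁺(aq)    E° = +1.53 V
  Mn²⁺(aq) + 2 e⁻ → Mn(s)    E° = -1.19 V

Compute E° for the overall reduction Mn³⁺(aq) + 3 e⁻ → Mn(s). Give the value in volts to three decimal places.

-0.283 V

Standard free energies of sequential steps add: ΔG°₃ = ΔG°₁ + ΔG°₂, so n₃E°₃ = n₁E°₁ + n₂E°₂.
E°₃ = (1×+1.53 + 2×-1.19) / 3 = (-0.850) / 3 = -0.283 V.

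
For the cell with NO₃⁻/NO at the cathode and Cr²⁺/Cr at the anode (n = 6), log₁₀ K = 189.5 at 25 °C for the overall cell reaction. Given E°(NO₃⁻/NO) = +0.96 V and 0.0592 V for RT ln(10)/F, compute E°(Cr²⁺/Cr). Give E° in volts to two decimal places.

-0.91 V

E°cell = (0.0592/n)·log K = (0.0592/6)(189.5) = +1.870 V.
Since NO₃⁻/NO is the cathode and Cr²⁺/Cr the anode, E°cell = E°(NO₃⁻/NO) − E°(Cr²⁺/Cr).
So E°(Cr²⁺/Cr) = E°(NO₃⁻/NO) − E°cell = (+0.96) − (+1.870) = -0.91 V.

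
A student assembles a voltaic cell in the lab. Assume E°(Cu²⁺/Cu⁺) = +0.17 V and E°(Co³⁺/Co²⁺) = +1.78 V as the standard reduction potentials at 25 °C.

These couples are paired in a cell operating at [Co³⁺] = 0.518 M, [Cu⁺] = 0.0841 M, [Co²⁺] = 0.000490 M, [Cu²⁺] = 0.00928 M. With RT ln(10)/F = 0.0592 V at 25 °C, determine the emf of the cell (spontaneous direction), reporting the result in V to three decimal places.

Co³⁺/Co²⁺ is the cathode (higher E°), Cu²⁺/Cu⁺ the anode: E°cell = +1.78 − (+0.17) = +1.61 V, n = 1.
Overall: Co³⁺(aq) + Cu⁺(aq) → Co²⁺(aq) + Cu²⁺(aq)
Q = [Co²⁺]·[Cu²⁺] / ([Co³⁺]·[Cu⁺]); log Q = -3.981.
E = E° − (0.0592/n) log Q = +1.61 − (0.0592/1)(-3.981) = +1.846 V.

+1.846 V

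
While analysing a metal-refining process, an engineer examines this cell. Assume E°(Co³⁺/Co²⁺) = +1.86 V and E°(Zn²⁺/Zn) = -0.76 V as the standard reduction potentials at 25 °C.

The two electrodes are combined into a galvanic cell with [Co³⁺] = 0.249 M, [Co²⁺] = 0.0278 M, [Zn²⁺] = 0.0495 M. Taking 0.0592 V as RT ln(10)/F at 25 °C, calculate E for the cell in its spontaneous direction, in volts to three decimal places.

+2.715 V

Co³⁺/Co²⁺ is the cathode (higher E°), Zn²⁺/Zn the anode: E°cell = +1.86 − (-0.76) = +2.62 V, n = 2.
Overall: 2 Co³⁺(aq) + Zn(s) → 2 Co²⁺(aq) + Zn²⁺(aq)
Q = [Co²⁺]^2·[Zn²⁺] / ([Co³⁺]^2); log Q = -3.210.
E = E° − (0.0592/n) log Q = +2.62 − (0.0592/2)(-3.210) = +2.715 V.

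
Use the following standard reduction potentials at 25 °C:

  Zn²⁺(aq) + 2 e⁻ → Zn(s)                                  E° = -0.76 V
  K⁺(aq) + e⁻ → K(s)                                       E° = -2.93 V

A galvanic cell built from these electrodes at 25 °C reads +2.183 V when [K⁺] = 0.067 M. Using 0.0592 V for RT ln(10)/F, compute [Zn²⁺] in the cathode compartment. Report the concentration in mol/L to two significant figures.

Zn²⁺/Zn is the cathode, K⁺/K the anode: E°cell = +2.17 V, n = 2.
Overall reaction: Zn²⁺(aq) + 2 K(s) → Zn(s) + 2 K⁺(aq); Q = [K⁺]^2/[Zn²⁺]^1.
From E = E° − (0.0592/n) log Q: log Q = (E° − E)·n/0.0592 = (+2.17 − (+2.183))·2/0.0592 = -0.4392.
So 1·log[Zn²⁺] = 2·log(0.067) − log Q = -2.3479 − (-0.4392) = -1.9087; [Zn²⁺] = 10^(-1.9087) ≈ 0.012 M.

0.012 M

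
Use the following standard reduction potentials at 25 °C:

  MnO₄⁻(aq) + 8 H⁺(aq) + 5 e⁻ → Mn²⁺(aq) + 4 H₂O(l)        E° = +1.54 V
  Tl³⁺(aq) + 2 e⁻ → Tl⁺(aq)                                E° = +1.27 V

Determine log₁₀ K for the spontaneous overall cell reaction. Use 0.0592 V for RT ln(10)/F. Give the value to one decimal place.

Cathode: MnO₄⁻/Mn²⁺; anode: Tl³⁺/Tl⁺. E°cell = +0.27 V, n = 10.
log K = nE°cell / 0.0592 = (10)(+0.27) / 0.0592 = 45.6.

45.6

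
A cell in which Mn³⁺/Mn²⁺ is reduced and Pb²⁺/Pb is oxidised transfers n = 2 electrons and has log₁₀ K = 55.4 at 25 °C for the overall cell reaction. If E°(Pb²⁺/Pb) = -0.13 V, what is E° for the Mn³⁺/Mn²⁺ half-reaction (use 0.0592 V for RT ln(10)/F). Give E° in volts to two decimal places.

+1.51 V

E°cell = (0.0592/n)·log K = (0.0592/2)(55.4) = +1.640 V.
Since Mn³⁺/Mn²⁺ is the cathode and Pb²⁺/Pb the anode, E°cell = E°(Mn³⁺/Mn²⁺) − E°(Pb²⁺/Pb).
So E°(Mn³⁺/Mn²⁺) = E°cell + E°(Pb²⁺/Pb) = +1.640 + (-0.13) = +1.51 V.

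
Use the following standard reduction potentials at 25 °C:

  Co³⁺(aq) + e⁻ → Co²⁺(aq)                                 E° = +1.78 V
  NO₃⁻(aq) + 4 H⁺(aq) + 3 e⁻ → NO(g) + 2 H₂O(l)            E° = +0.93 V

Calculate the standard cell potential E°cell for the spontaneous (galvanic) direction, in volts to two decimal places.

+0.85 V

The Co³⁺/Co²⁺ couple has the higher reduction potential, so it is the cathode; NO₃⁻/NO is oxidised at the anode.
E°cell = E°(cathode) − E°(anode) = (+1.78) − (+0.93) = +0.85 V.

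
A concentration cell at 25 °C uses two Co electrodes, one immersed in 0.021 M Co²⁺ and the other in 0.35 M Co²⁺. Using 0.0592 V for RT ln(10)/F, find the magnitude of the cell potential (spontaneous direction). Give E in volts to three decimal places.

+0.036 V

For a concentration cell E°cell = 0. The 0.35 M side is the cathode (reduction is favoured where [Co²⁺] is higher).
With n = 2, E = −(0.0592/2) log([Co²⁺]ₐₙ/[Co²⁺]꜀ₐₜ) = −(0.0592/2) log(0.021/0.35) = −(0.0592/2)(-1.222) = +0.036 V.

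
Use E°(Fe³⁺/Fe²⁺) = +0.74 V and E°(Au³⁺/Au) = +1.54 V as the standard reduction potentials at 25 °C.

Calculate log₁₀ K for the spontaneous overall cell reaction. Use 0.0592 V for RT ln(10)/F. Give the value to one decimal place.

40.5

Cathode: Au³⁺/Au; anode: Fe³⁺/Fe²⁺. E°cell = +0.80 V, n = 3.
log K = nE°cell / 0.0592 = (3)(+0.80) / 0.0592 = 40.5.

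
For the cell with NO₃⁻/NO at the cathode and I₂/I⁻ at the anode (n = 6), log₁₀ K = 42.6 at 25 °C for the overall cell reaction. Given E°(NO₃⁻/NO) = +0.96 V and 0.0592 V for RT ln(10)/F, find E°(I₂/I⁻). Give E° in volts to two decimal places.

+0.54 V

E°cell = (0.0592/n)·log K = (0.0592/6)(42.6) = +0.420 V.
Since NO₃⁻/NO is the cathode and I₂/I⁻ the anode, E°cell = E°(NO₃⁻/NO) − E°(I₂/I⁻).
So E°(I₂/I⁻) = E°(NO₃⁻/NO) − E°cell = (+0.96) − (+0.420) = +0.54 V.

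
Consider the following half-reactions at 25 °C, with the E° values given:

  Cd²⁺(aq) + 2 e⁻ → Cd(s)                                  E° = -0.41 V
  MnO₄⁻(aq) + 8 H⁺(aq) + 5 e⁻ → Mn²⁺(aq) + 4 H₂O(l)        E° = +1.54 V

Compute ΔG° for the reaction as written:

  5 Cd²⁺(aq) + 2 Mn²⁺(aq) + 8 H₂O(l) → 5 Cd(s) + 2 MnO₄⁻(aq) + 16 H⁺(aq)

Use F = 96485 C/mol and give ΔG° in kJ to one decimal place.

As written, Cd²⁺/Cd is reduced (cathode) and MnO₄⁻/Mn²⁺ is oxidised (anode), so E°cell = (-0.41) − (+1.54) = -1.95 V.
Balancing electrons gives n = 10.
ΔG° = −nFE° = −(10)(96485)(-1.95) = 1,881,458 J = +1881.5 kJ.

+1881.5 kJ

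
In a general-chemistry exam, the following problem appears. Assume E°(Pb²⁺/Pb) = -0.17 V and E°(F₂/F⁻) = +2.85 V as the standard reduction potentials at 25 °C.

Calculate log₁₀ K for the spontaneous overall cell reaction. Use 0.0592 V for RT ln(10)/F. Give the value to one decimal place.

102.0

Cathode: F₂/F⁻; anode: Pb²⁺/Pb. E°cell = +3.02 V, n = 2.
log K = nE°cell / 0.0592 = (2)(+3.02) / 0.0592 = 102.0.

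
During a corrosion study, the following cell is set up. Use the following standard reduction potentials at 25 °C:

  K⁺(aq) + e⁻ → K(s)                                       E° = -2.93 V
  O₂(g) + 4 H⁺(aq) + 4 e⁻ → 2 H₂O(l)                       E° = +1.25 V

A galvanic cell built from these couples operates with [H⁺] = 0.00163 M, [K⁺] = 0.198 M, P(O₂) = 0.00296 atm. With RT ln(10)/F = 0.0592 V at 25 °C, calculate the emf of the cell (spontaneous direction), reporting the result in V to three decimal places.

O₂/H₂O is the cathode (higher E°), K⁺/K the anode: E°cell = +1.25 − (-2.93) = +4.18 V, n = 4.
Overall: O₂(g) + 4 H⁺(aq) + 4 K(s) → 2 H₂O(l) + 4 K⁺(aq)
Q = [K⁺]^4 / (P(O₂)·[H⁺]^4); log Q = 10.867.
E = E° − (0.0592/n) log Q = +4.18 − (0.0592/4)(10.867) = +4.019 V.

+4.019 V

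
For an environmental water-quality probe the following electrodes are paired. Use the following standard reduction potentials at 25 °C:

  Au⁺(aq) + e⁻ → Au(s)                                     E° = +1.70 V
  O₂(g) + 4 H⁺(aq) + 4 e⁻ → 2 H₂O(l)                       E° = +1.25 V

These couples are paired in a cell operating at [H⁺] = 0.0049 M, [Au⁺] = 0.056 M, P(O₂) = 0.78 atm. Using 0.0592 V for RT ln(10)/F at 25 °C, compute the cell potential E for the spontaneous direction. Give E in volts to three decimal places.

+0.514 V

Au⁺/Au is the cathode (higher E°), O₂/H₂O the anode: E°cell = +1.70 − (+1.25) = +0.45 V, n = 4.
Overall: 4 Au⁺(aq) + 2 H₂O(l) → 4 Au(s) + O₂(g) + 4 H⁺(aq)
Q = P(O₂)·[H⁺]^4 / ([Au⁺]^4); log Q = -4.340.
E = E° − (0.0592/n) log Q = +0.45 − (0.0592/4)(-4.340) = +0.514 V.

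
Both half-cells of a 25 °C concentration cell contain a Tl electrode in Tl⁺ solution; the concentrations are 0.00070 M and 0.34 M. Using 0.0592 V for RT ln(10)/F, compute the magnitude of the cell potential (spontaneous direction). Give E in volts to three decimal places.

+0.159 V

For a concentration cell E°cell = 0. The 0.34 M side is the cathode (reduction is favoured where [Tl⁺] is higher).
With n = 1, E = −(0.0592/1) log([Tl⁺]ₐₙ/[Tl⁺]꜀ₐₜ) = −(0.0592/1) log(0.0007/0.34) = −(0.0592/1)(-2.686) = +0.159 V.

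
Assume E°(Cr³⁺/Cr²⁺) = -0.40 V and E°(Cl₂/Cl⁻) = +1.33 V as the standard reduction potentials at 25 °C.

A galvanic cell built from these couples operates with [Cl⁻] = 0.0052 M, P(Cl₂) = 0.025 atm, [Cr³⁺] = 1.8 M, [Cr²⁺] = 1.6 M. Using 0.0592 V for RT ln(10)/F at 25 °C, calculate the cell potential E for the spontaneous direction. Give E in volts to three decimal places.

Cl₂/Cl⁻ is the cathode (higher E°), Cr³⁺/Cr²⁺ the anode: E°cell = +1.33 − (-0.40) = +1.73 V, n = 2.
Overall: Cl₂(g) + 2 Cr²⁺(aq) → 2 Cl⁻(aq) + 2 Cr³⁺(aq)
Q = [Cl⁻]^2·[Cr³⁺]^2 / (P(Cl₂)·[Cr²⁺]^2); log Q = -2.864.
E = E° − (0.0592/n) log Q = +1.73 − (0.0592/2)(-2.864) = +1.815 V.

+1.815 V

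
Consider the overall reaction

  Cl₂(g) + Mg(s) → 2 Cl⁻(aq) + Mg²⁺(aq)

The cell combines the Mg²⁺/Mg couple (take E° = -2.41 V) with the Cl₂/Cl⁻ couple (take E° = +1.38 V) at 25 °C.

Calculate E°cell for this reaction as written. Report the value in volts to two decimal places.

+3.79 V

The Cl₂/Cl⁻ couple has the higher reduction potential, so it is the cathode; Mg²⁺/Mg is oxidised at the anode.
E°cell = E°(cathode) − E°(anode) = (+1.38) − (-2.41) = +3.79 V.
Since E°cell > 0, the reaction is spontaneous under standard conditions.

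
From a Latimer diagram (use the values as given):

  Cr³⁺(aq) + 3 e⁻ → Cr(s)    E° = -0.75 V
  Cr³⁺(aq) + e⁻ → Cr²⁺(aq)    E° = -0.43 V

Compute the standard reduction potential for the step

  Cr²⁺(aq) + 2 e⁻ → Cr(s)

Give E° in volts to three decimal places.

Sequential free energies add, so n₃E°₃ = n₁E°₁ + n₂E°₂.
With n₃ = 3, and the known step contributing 1×(-0.43) V, the unknown satisfies 2·E° = 3×(-0.75) − 1×(-0.43) = -1.820.
E° = -1.820 / 2 = -0.910 V.

-0.910 V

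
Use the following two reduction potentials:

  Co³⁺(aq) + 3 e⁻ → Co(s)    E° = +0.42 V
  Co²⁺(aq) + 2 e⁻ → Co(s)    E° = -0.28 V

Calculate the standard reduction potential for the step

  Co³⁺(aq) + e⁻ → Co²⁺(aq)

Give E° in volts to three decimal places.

+1.820 V

Sequential free energies add, so n₃E°₃ = n₁E°₁ + n₂E°₂.
With n₃ = 3, and the known step contributing 2×(-0.28) V, the unknown satisfies 1·E° = 3×(+0.42) − 2×(-0.28) = +1.820.
E° = +1.820 / 1 = +1.820 V.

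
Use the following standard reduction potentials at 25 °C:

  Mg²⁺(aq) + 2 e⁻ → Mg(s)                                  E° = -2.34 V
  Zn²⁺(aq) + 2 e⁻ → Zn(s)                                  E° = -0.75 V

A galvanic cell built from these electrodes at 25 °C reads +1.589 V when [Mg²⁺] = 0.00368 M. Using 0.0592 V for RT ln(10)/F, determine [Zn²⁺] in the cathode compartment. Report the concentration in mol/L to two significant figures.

Zn²⁺/Zn is the cathode, Mg²⁺/Mg the anode: E°cell = +1.59 V, n = 2.
Overall reaction: Zn²⁺(aq) + Mg(s) → Zn(s) + Mg²⁺(aq); Q = [Mg²⁺]^1/[Zn²⁺]^1.
From E = E° − (0.0592/n) log Q: log Q = (E° − E)·n/0.0592 = (+1.59 − (+1.589))·2/0.0592 = 0.0338.
So 1·log[Zn²⁺] = 1·log(0.00368) − log Q = -2.4342 − (0.0338) = -2.4680; [Zn²⁺] = 10^(-2.4680) ≈ 0.0034 M.

0.0034 M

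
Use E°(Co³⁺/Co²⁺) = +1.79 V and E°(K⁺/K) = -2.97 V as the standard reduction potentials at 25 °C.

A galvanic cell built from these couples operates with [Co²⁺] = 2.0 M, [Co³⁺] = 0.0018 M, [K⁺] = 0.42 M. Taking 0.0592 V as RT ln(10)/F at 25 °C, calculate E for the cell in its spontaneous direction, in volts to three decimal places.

Co³⁺/Co²⁺ is the cathode (higher E°), K⁺/K the anode: E°cell = +1.79 − (-2.97) = +4.76 V, n = 1.
Overall: Co³⁺(aq) + K(s) → Co²⁺(aq) + K⁺(aq)
Q = [Co²⁺]·[K⁺] / ([Co³⁺]); log Q = 2.669.
E = E° − (0.0592/n) log Q = +4.76 − (0.0592/1)(2.669) = +4.602 V.

+4.602 V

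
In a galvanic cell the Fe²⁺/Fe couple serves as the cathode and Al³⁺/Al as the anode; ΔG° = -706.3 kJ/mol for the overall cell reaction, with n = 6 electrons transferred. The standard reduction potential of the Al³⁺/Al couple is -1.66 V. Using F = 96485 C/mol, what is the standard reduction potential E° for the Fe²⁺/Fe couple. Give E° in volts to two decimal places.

E°cell = −ΔG°/(nF) = −(-706.3×10³)/((6)(96485)) = +1.220 V.
Since Fe²⁺/Fe is the cathode and Al³⁺/Al the anode, E°cell = E°(Fe²⁺/Fe) − E°(Al³⁺/Al).
So E°(Fe²⁺/Fe) = E°cell + E°(Al³⁺/Al) = +1.220 + (-1.66) = -0.44 V.

-0.44 V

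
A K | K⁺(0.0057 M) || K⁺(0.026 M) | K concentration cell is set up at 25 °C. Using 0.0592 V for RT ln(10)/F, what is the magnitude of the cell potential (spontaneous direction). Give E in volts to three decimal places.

+0.039 V

For a concentration cell E°cell = 0. The 0.026 M side is the cathode (reduction is favoured where [K⁺] is higher).
With n = 1, E = −(0.0592/1) log([K⁺]ₐₙ/[K⁺]꜀ₐₜ) = −(0.0592/1) log(0.0057/0.026) = −(0.0592/1)(-0.659) = +0.039 V.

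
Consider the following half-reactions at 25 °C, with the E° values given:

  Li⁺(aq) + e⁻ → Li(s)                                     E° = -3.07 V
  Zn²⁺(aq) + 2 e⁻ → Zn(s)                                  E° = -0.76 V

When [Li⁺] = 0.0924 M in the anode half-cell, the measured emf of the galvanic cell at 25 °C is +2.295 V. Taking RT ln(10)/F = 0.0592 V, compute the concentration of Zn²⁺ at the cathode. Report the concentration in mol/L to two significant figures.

0.0027 M

Zn²⁺/Zn is the cathode, Li⁺/Li the anode: E°cell = +2.31 V, n = 2.
Overall reaction: Zn²⁺(aq) + 2 Li(s) → Zn(s) + 2 Li⁺(aq); Q = [Li⁺]^2/[Zn²⁺]^1.
From E = E° − (0.0592/n) log Q: log Q = (E° − E)·n/0.0592 = (+2.31 − (+2.295))·2/0.0592 = 0.5068.
So 1·log[Zn²⁺] = 2·log(0.0924) − log Q = -2.0687 − (0.5068) = -2.5755; [Zn²⁺] = 10^(-2.5755) ≈ 0.0027 M.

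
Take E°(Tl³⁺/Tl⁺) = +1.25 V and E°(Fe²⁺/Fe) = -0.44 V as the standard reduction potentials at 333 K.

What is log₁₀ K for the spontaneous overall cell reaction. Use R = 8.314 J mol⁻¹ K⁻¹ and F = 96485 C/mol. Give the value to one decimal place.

51.2

Cathode: Tl³⁺/Tl⁺; anode: Fe²⁺/Fe. E°cell = (+1.25) − (-0.44) = +1.69 V, with n = 2.
ΔG° = −nFE° = −RT ln K, so ln K = nFE°/(RT) = (2)(96485)(+1.69) / ((8.314)(333)) = 117.794.
log₁₀ K = 117.794 / ln 10 = 51.2.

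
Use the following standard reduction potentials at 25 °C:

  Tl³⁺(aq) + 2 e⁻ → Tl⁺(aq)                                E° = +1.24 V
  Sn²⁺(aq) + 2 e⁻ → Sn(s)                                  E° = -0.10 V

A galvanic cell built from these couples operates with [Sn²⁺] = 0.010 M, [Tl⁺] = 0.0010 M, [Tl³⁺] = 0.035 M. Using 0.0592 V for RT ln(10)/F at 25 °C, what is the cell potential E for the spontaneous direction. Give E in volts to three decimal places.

+1.445 V

Tl³⁺/Tl⁺ is the cathode (higher E°), Sn²⁺/Sn the anode: E°cell = +1.24 − (-0.10) = +1.34 V, n = 2.
Overall: Tl³⁺(aq) + Sn(s) → Tl⁺(aq) + Sn²⁺(aq)
Q = [Tl⁺]·[Sn²⁺] / ([Tl³⁺]); log Q = -3.544.
E = E° − (0.0592/n) log Q = +1.34 − (0.0592/2)(-3.544) = +1.445 V.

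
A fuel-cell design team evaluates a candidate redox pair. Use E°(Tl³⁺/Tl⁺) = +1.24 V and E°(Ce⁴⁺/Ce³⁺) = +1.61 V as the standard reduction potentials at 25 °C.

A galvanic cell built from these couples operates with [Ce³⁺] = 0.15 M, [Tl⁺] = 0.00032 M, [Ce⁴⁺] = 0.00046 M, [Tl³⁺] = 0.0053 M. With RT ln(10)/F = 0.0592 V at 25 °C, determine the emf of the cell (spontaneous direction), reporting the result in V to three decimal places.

+0.185 V

Ce⁴⁺/Ce³⁺ is the cathode (higher E°), Tl³⁺/Tl⁺ the anode: E°cell = +1.61 − (+1.24) = +0.37 V, n = 2.
Overall: 2 Ce⁴⁺(aq) + Tl⁺(aq) → 2 Ce³⁺(aq) + Tl³⁺(aq)
Q = [Ce³⁺]^2·[Tl³⁺] / ([Ce⁴⁺]^2·[Tl⁺]); log Q = 6.246.
E = E° − (0.0592/n) log Q = +0.37 − (0.0592/2)(6.246) = +0.185 V.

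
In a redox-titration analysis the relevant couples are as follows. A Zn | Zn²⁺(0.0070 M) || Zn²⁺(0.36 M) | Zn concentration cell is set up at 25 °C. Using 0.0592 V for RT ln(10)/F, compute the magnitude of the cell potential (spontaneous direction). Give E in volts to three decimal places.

For a concentration cell E°cell = 0. The 0.36 M side is the cathode (reduction is favoured where [Zn²⁺] is higher).
With n = 2, E = −(0.0592/2) log([Zn²⁺]ₐₙ/[Zn²⁺]꜀ₐₜ) = −(0.0592/2) log(0.007/0.36) = −(0.0592/2)(-1.711) = +0.051 V.

+0.051 V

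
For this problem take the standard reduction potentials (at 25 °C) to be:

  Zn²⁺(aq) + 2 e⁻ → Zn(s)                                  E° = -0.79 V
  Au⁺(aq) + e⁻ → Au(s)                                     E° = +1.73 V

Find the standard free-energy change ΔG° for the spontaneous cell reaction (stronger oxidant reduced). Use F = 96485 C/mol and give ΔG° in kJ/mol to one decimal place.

Au⁺/Au (E° = +1.73 V) is the cathode; Zn²⁺/Zn (E° = -0.79 V) is the anode, so E°cell = +2.52 V.
Balancing electrons gives n = 2 (lcm of 1 and 2).
ΔG° = −nFE° = −(2)(96485)(+2.52) = -486,284 J = -486.3 kJ/mol.

-486.3 kJ/mol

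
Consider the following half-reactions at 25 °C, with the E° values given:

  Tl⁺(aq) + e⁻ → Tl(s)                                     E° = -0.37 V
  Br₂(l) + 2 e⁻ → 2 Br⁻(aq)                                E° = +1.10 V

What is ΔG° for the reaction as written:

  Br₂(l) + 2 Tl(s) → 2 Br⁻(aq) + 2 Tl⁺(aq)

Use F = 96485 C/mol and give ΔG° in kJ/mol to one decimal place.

-283.7 kJ/mol

As written, Br₂/Br⁻ is reduced (cathode) and Tl⁺/Tl is oxidised (anode), so E°cell = (+1.10) − (-0.37) = +1.47 V.
Balancing electrons gives n = 2.
ΔG° = −nFE° = −(2)(96485)(+1.47) = -283,666 J = -283.7 kJ/mol.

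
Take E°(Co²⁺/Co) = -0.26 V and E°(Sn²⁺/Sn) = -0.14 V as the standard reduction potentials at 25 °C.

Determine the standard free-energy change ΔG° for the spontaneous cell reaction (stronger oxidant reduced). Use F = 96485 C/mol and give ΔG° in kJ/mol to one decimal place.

Sn²⁺/Sn (E° = -0.14 V) is the cathode; Co²⁺/Co (E° = -0.26 V) is the anode, so E°cell = +0.12 V.
Balancing electrons gives n = 2 (lcm of 2 and 2).
ΔG° = −nFE° = −(2)(96485)(+0.12) = -23,156 J = -23.2 kJ/mol.

-23.2 kJ/mol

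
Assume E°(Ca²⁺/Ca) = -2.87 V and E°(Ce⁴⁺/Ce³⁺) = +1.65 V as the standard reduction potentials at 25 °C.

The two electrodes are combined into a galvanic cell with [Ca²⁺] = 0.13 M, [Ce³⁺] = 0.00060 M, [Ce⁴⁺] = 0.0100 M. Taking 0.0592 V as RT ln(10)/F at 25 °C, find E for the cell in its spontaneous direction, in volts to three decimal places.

+4.619 V

Ce⁴⁺/Ce³⁺ is the cathode (higher E°), Ca²⁺/Ca the anode: E°cell = +1.65 − (-2.87) = +4.52 V, n = 2.
Overall: 2 Ce⁴⁺(aq) + Ca(s) → 2 Ce³⁺(aq) + Ca²⁺(aq)
Q = [Ce³⁺]^2·[Ca²⁺] / ([Ce⁴⁺]^2); log Q = -3.330.
E = E° − (0.0592/n) log Q = +4.52 − (0.0592/2)(-3.330) = +4.619 V.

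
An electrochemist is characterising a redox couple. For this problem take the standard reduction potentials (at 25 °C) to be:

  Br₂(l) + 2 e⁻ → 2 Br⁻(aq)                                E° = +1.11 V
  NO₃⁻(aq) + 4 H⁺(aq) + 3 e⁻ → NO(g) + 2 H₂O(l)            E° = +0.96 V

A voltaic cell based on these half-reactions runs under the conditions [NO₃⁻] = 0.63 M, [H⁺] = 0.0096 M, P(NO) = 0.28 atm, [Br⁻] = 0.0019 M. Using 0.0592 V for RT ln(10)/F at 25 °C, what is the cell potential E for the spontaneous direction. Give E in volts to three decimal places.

Br₂/Br⁻ is the cathode (higher E°), NO₃⁻/NO the anode: E°cell = +1.11 − (+0.96) = +0.15 V, n = 6.
Overall: 3 Br₂(l) + 2 NO(g) + 4 H₂O(l) → 6 Br⁻(aq) + 2 NO₃⁻(aq) + 8 H⁺(aq)
Q = [Br⁻]^6·[NO₃⁻]^2·[H⁺]^8 / (P(NO)^2); log Q = -31.765.
E = E° − (0.0592/n) log Q = +0.15 − (0.0592/6)(-31.765) = +0.463 V.

+0.463 V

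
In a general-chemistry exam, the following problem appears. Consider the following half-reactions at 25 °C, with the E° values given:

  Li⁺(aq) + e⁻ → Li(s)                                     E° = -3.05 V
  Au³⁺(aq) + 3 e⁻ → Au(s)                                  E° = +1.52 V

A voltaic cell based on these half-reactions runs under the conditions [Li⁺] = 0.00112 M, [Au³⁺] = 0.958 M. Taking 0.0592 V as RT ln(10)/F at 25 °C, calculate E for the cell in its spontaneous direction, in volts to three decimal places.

+4.744 V

Au³⁺/Au is the cathode (higher E°), Li⁺/Li the anode: E°cell = +1.52 − (-3.05) = +4.57 V, n = 3.
Overall: Au³⁺(aq) + 3 Li(s) → Au(s) + 3 Li⁺(aq)
Q = [Li⁺]^3 / ([Au³⁺]); log Q = -8.834.
E = E° − (0.0592/n) log Q = +4.57 − (0.0592/3)(-8.834) = +4.744 V.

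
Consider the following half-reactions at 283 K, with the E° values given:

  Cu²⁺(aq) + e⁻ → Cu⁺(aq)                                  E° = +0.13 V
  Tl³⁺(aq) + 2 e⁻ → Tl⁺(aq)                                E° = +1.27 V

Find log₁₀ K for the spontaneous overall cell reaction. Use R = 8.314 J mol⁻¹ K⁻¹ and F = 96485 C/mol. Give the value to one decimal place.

40.6

Cathode: Tl³⁺/Tl⁺; anode: Cu²⁺/Cu⁺. E°cell = (+1.27) − (+0.13) = +1.14 V, with n = 2.
ΔG° = −nFE° = −RT ln K, so ln K = nFE°/(RT) = (2)(96485)(+1.14) / ((8.314)(283)) = 93.497.
log₁₀ K = 93.497 / ln 10 = 40.6.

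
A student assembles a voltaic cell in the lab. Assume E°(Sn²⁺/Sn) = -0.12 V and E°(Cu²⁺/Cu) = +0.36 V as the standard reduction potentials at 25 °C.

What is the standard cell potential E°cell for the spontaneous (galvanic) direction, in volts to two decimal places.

+0.48 V

The Cu²⁺/Cu couple has the higher reduction potential, so it is the cathode; Sn²⁺/Sn is oxidised at the anode.
E°cell = E°(cathode) − E°(anode) = (+0.36) − (-0.12) = +0.48 V.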